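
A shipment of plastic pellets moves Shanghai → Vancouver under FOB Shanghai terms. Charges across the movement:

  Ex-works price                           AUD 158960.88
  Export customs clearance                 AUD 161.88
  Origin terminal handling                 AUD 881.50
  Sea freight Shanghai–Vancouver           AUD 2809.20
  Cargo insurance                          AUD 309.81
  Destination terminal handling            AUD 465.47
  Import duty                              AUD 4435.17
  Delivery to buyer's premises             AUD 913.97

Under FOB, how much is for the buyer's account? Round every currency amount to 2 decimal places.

FOB: the seller bears costs until goods are on board at the origin port; the buyer bears freight, insurance and all costs thereafter.
Seller's account: goods 158960.88 + export clearance 161.88 + origin terminal 881.50 = 160004.26
Buyer's account: freight 2809.20 + insurance 309.81 + destination terminal 465.47 + duty 4435.17 + delivery 913.97 = 8933.62

Buyer's account: AUD 8933.62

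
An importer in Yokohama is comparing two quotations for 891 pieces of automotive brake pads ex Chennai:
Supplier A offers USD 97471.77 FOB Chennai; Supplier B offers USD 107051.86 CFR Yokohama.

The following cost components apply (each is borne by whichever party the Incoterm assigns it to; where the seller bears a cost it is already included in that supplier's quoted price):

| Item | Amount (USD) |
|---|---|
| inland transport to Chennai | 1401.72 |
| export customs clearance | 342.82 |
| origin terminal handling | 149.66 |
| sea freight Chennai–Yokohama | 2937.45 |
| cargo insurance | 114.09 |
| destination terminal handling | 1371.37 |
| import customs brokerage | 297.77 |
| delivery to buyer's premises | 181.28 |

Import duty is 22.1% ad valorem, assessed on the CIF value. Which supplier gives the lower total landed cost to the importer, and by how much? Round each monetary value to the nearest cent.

Supplier A is cheaper by USD 8110.66

Supplier A (FOB):
CIF value = FOB price + freight + insurance = 97471.77 + 2937.45 + 114.09 = 100523.31
Import duty = 100523.31 × 22.1% = 22215.65
Buyer bears (A): 2937.45 + 114.09 + 1371.37 + 297.77 + 181.28 = 4901.96
Landed cost (A) = invoice 97471.77 + 4901.96 + duty 22215.65 = 124589.38
Supplier B (CFR):
CIF value = CFR price + insurance = 107051.86 + 114.09 = 107165.95
Import duty = 107165.95 × 22.1% = 23683.67
Buyer bears (B): 114.09 + 1371.37 + 297.77 + 181.28 = 1964.51
Landed cost (B) = invoice 107051.86 + 1964.51 + duty 23683.67 = 132700.04
Difference = |124589.38 − 132700.04| = 8110.66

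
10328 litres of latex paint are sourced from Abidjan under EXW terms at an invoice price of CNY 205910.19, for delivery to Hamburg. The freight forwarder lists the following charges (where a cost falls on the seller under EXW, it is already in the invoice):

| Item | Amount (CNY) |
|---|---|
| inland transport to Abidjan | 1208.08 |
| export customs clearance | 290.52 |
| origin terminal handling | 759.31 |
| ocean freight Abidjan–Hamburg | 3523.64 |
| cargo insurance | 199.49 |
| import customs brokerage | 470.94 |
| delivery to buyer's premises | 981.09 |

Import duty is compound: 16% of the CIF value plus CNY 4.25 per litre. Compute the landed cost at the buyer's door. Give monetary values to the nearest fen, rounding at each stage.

Total landed cost: CNY 291139.86

EXW: the seller makes goods available at their premises; the buyer bears all onward costs.
CIF value = EXW price + inland to port + export clearance + origin terminal + freight + insurance = 205910.19 + 1208.08 + 290.52 + 759.31 + 3523.64 + 199.49 = 211891.23
Ad valorem component: 211891.23 × 16% = 33902.60
Specific component: 10328 × 4.25 = 43894.00
Import duty = 33902.60 + 43894.00 = 77796.60
Buyer bears: inland to port 1208.08 + export clearance 290.52 + origin terminal 759.31 + freight 3523.64 + insurance 199.49 + brokerage 470.94 + delivery 981.09 + duty 77796.60 = 85229.67
Landed cost = invoice 205910.19 + 85229.67 = 291139.86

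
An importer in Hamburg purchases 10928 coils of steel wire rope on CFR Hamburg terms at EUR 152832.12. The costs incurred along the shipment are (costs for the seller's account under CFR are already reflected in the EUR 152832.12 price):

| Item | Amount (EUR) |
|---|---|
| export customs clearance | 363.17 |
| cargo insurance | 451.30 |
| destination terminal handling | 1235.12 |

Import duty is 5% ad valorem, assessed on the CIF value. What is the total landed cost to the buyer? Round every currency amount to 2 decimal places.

Total landed cost: EUR 162182.71

CFR: the seller pays costs through ocean freight to the destination port, but not insurance.
Already in the invoice (seller's account under CFR): export clearance — exclude.
CIF value = CFR price + insurance = 152832.12 + 451.30 = 153283.42
Import duty = 153283.42 × 5% = 7664.17
Buyer bears: insurance 451.30 + destination terminal 1235.12 + duty 7664.17 = 9350.59
Landed cost = invoice 152832.12 + 9350.59 = 162182.71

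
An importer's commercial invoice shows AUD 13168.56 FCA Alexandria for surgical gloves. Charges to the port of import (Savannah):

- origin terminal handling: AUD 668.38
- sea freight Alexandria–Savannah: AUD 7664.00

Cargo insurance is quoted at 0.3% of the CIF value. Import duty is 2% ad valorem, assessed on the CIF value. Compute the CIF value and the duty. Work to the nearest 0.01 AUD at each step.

Let C be the CIF value. C = FCA price + pre-shipment costs + freight + 0.3% × C
C − 0.3% × C = 13168.56 + 668.38 + 7664.00
0.997 × C = 21500.94
C = 21500.94 / 0.997 = 21565.64
Insurance premium = 0.3% × 21565.64 = 64.70
Import duty = 21565.64 × 2% = 431.31

CIF value: AUD 21565.64; import duty: AUD 431.31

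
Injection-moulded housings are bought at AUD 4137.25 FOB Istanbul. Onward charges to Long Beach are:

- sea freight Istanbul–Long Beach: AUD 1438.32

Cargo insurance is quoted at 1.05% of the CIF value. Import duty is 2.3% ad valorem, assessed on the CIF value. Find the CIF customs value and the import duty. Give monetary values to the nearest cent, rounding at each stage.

CIF value: AUD 5634.73; import duty: AUD 129.60

Let C be the CIF value. C = FOB price + freight + 1.05% × C
C − 1.05% × C = 4137.25 + 1438.32
0.9895 × C = 5575.57
C = 5575.57 / 0.9895 = 5634.73
Insurance premium = 1.05% × 5634.73 = 59.16
Import duty = 5634.73 × 2.3% = 129.60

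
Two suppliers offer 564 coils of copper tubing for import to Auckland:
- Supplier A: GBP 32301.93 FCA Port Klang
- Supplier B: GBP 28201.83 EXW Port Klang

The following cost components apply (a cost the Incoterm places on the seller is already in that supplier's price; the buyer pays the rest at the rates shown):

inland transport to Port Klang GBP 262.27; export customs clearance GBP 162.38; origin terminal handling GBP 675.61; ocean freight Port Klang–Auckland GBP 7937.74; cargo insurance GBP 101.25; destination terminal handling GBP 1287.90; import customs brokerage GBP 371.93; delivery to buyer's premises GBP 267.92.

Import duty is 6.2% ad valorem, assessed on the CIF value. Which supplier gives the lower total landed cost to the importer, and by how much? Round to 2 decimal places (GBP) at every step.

Supplier A (FCA):
CIF value = FCA price + origin terminal + freight + insurance = 32301.93 + 675.61 + 7937.74 + 101.25 = 41016.53
Import duty = 41016.53 × 6.2% = 2543.02
Buyer bears (A): 675.61 + 7937.74 + 101.25 + 1287.90 + 371.93 + 267.92 = 10642.35
Landed cost (A) = invoice 32301.93 + 10642.35 + duty 2543.02 = 45487.30
Supplier B (EXW):
CIF value = EXW price + inland to port + export clearance + origin terminal + freight + insurance = 28201.83 + 262.27 + 162.38 + 675.61 + 7937.74 + 101.25 = 37341.08
Import duty = 37341.08 × 6.2% = 2315.15
Buyer bears (B): 262.27 + 162.38 + 675.61 + 7937.74 + 101.25 + 1287.90 + 371.93 + 267.92 = 11067.00
Landed cost (B) = invoice 28201.83 + 11067.00 + duty 2315.15 = 41583.98
Difference = |45487.30 − 41583.98| = 3903.32

Supplier B is cheaper by GBP 3903.32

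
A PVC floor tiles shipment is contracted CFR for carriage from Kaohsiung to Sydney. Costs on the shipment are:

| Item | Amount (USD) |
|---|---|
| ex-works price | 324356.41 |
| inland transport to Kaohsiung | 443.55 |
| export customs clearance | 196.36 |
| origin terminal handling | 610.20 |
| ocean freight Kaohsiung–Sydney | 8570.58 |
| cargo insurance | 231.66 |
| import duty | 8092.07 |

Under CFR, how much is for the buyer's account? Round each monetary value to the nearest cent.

Buyer's account: USD 8323.73

CFR: the seller pays costs through ocean freight to the destination port, but not insurance.
Seller's account: goods 324356.41 + inland to port 443.55 + export clearance 196.36 + origin terminal 610.20 + freight 8570.58 = 334177.10
Buyer's account: insurance 231.66 + duty 8092.07 = 8323.73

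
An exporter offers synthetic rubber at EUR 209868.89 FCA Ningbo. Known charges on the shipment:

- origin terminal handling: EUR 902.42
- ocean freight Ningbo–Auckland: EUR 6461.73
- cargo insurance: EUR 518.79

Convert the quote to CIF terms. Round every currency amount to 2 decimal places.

CIF price: EUR 217751.83

From FCA to CIF, the seller additionally bears: origin terminal, freight, insurance.
CIF price = 209868.89 + 902.42 + 6461.73 + 518.79 = 217751.83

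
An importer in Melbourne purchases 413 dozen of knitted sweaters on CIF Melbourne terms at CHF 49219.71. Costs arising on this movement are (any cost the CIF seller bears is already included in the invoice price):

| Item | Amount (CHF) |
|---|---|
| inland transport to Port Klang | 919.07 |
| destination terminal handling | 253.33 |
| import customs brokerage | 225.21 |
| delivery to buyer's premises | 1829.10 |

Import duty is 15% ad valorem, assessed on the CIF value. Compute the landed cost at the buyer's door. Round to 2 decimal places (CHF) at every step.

Total landed cost: CHF 58910.31

CIF: the seller pays costs through ocean freight and marine insurance to the destination port.
Already in the invoice (seller's account under CIF): inland to port — exclude.
The CIF price already equals the CIF value: 49219.71
Import duty = 49219.71 × 15% = 7382.96
Buyer bears: destination terminal 253.33 + brokerage 225.21 + delivery 1829.10 + duty 7382.96 = 9690.60
Landed cost = invoice 49219.71 + 9690.60 = 58910.31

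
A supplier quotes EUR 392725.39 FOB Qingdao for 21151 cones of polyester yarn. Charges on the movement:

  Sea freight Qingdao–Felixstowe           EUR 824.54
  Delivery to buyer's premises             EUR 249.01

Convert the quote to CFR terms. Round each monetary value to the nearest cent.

Not relevant to the conversion: delivery — on the buyer under both terms; not part of either seller's price.
From FOB to CFR, the seller additionally bears: freight.
CFR price = 392725.39 + 824.54 = 393549.93

CFR price: EUR 393549.93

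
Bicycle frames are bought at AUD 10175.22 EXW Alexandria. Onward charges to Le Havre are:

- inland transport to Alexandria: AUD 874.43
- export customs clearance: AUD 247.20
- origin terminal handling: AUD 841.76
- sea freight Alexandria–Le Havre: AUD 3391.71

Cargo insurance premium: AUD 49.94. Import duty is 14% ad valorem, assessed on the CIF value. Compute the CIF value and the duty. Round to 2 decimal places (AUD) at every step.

CIF = EXW price + pre-shipment costs + freight + insurance
CIF = 10175.22 + 874.43 + 247.20 + 841.76 + 3391.71 + 49.94 = 15580.26
Import duty = 15580.26 × 14% = 2181.24

CIF value: AUD 15580.26; import duty: AUD 2181.24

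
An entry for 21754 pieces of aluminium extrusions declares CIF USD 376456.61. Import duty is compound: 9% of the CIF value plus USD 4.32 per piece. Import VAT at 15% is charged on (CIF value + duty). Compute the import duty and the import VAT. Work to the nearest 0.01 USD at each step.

Import duty: USD 127858.37; import VAT: USD 75647.25

Ad valorem component: 376456.61 × 9% = 33881.09
Specific component: 21754 × 4.32 = 93977.28
Import duty = 33881.09 + 93977.28 = 127858.37
VAT base = CIF + duty = 376456.61 + 127858.37 = 504314.98
Import VAT = 504314.98 × 15% = 75647.25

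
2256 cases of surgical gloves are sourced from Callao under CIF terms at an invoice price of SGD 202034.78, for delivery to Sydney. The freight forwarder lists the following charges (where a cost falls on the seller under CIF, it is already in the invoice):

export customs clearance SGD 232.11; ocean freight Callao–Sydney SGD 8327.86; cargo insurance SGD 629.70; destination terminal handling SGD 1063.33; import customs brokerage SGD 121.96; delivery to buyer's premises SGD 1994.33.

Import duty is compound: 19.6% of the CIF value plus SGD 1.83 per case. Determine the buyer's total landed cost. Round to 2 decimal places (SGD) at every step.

CIF: the seller pays costs through ocean freight and marine insurance to the destination port.
Already in the invoice (seller's account under CIF): export clearance, freight, insurance — exclude.
The CIF price already equals the CIF value: 202034.78
Ad valorem component: 202034.78 × 19.6% = 39598.82
Specific component: 2256 × 1.83 = 4128.48
Import duty = 39598.82 + 4128.48 = 43727.30
Buyer bears: destination terminal 1063.33 + brokerage 121.96 + delivery 1994.33 + duty 43727.30 = 46906.92
Landed cost = invoice 202034.78 + 46906.92 = 248941.70

Total landed cost: SGD 248941.70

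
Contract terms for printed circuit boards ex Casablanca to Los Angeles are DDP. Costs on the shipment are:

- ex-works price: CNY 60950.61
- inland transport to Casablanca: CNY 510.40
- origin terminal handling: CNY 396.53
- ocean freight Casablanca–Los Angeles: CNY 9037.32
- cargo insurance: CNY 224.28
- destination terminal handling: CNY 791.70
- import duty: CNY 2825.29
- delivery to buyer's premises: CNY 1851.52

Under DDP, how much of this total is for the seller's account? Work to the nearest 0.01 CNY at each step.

DDP: the seller bears all costs including import duty.
Seller's account: goods 60950.61 + inland to port 510.40 + origin terminal 396.53 + freight 9037.32 + insurance 224.28 + destination terminal 791.70 + duty 2825.29 + delivery 1851.52 = 76587.65
Buyer's account: 0.00

Seller's account: CNY 76587.65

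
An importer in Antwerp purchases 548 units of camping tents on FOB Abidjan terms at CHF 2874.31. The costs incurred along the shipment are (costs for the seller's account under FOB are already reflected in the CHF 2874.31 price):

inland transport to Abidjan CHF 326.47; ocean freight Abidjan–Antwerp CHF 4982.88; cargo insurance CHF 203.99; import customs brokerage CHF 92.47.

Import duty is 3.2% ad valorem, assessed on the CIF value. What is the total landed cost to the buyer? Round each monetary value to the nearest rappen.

Total landed cost: CHF 8411.61

FOB: the seller bears costs until goods are on board at the origin port; the buyer bears freight, insurance and all costs thereafter.
Already in the invoice (seller's account under FOB): inland to port — exclude.
CIF value = FOB price + freight + insurance = 2874.31 + 4982.88 + 203.99 = 8061.18
Import duty = 8061.18 × 3.2% = 257.96
Buyer bears: freight 4982.88 + insurance 203.99 + brokerage 92.47 + duty 257.96 = 5537.30
Landed cost = invoice 2874.31 + 5537.30 = 8411.61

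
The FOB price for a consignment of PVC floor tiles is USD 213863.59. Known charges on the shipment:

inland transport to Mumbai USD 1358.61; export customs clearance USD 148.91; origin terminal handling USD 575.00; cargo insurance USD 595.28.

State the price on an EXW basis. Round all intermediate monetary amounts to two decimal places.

EXW price: USD 211781.07

Not relevant to the conversion: insurance — on the buyer under both terms; not part of either seller's price.
From FOB to EXW, the seller no longer bears: inland to port, export clearance, origin terminal.
EXW price = 213863.59 − 1358.61 − 148.91 − 575.00 = 211781.07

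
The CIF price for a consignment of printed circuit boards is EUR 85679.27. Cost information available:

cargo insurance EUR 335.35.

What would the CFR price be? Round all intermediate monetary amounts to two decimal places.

CFR price: EUR 85343.92

From CIF to CFR, the seller no longer bears: insurance.
CFR price = 85679.27 − 335.35 = 85343.92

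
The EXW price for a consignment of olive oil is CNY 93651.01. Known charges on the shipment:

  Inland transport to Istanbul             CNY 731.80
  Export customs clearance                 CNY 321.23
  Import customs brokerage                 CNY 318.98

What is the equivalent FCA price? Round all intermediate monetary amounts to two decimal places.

Not relevant to the conversion: brokerage — on the buyer under both terms; not part of either seller's price.
From EXW to FCA, the seller additionally bears: inland to port, export clearance.
FCA price = 93651.01 + 731.80 + 321.23 = 94704.04

FCA price: CNY 94704.04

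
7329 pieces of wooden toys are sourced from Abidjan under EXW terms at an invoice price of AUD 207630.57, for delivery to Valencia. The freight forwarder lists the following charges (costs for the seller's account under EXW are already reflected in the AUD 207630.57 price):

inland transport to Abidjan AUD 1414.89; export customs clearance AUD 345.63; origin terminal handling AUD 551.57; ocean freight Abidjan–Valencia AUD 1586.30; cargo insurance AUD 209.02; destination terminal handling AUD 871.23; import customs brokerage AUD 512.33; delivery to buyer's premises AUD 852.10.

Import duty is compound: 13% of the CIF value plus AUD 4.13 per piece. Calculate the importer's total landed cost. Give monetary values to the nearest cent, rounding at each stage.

EXW: the seller makes goods available at their premises; the buyer bears all onward costs.
CIF value = EXW price + inland to port + export clearance + origin terminal + freight + insurance = 207630.57 + 1414.89 + 345.63 + 551.57 + 1586.30 + 209.02 = 211737.98
Ad valorem component: 211737.98 × 13% = 27525.94
Specific component: 7329 × 4.13 = 30268.77
Import duty = 27525.94 + 30268.77 = 57794.71
Buyer bears: inland to port 1414.89 + export clearance 345.63 + origin terminal 551.57 + freight 1586.30 + insurance 209.02 + destination terminal 871.23 + brokerage 512.33 + delivery 852.10 + duty 57794.71 = 64137.78
Landed cost = invoice 207630.57 + 64137.78 = 271768.35

Total landed cost: AUD 271768.35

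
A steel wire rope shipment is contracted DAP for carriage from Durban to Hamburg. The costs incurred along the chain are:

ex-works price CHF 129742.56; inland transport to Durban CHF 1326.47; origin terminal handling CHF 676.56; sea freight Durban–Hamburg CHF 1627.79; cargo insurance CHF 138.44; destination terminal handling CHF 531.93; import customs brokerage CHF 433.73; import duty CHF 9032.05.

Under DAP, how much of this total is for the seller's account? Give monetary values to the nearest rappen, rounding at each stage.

Seller's account: CHF 134043.75

DAP: the seller bears all costs to the named destination except import duty and clearance.
Seller's account: goods 129742.56 + inland to port 1326.47 + origin terminal 676.56 + freight 1627.79 + insurance 138.44 + destination terminal 531.93 = 134043.75
Buyer's account: brokerage 433.73 + duty 9032.05 = 9465.78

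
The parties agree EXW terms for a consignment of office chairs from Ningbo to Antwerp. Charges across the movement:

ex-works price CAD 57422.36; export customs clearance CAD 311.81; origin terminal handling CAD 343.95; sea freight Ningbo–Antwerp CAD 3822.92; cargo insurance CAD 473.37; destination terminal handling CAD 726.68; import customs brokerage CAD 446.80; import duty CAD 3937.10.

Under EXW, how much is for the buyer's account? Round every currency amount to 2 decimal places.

EXW: the seller makes goods available at their premises; the buyer bears all onward costs.
Seller's account: goods 57422.36 = 57422.36
Buyer's account: export clearance 311.81 + origin terminal 343.95 + freight 3822.92 + insurance 473.37 + destination terminal 726.68 + brokerage 446.80 + duty 3937.10 = 10062.63

Buyer's account: CAD 10062.63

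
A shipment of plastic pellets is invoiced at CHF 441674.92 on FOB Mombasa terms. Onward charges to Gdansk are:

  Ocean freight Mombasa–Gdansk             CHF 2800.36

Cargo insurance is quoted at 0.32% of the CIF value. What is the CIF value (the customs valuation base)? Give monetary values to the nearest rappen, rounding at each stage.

CIF value: CHF 445902.17

Let C be the CIF value. C = FOB price + freight + 0.32% × C
C − 0.32% × C = 441674.92 + 2800.36
0.9968 × C = 444475.28
C = 444475.28 / 0.9968 = 445902.17
Insurance premium = 0.32% × 445902.17 = 1426.89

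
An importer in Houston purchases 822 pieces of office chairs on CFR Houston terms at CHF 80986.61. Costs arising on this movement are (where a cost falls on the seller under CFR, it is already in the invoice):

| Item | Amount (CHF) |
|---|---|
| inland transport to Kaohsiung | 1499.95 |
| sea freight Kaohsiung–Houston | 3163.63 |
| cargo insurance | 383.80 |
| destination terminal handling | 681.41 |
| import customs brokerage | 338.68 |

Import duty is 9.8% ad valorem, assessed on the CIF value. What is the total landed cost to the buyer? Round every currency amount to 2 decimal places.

CFR: the seller pays costs through ocean freight to the destination port, but not insurance.
Already in the invoice (seller's account under CFR): inland to port, freight — exclude.
CIF value = CFR price + insurance = 80986.61 + 383.80 = 81370.41
Import duty = 81370.41 × 9.8% = 7974.30
Buyer bears: insurance 383.80 + destination terminal 681.41 + brokerage 338.68 + duty 7974.30 = 9378.19
Landed cost = invoice 80986.61 + 9378.19 = 90364.80

Total landed cost: CHF 90364.80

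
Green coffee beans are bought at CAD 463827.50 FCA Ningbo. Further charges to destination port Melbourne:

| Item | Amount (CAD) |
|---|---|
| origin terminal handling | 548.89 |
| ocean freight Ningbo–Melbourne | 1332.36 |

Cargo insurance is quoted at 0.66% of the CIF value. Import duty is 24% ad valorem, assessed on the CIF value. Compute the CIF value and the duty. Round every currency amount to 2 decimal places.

CIF value: CAD 468802.85; import duty: CAD 112512.68

Let C be the CIF value. C = FCA price + pre-shipment costs + freight + 0.66% × C
C − 0.66% × C = 463827.50 + 548.89 + 1332.36
0.9934 × C = 465708.75
C = 465708.75 / 0.9934 = 468802.85
Insurance premium = 0.66% × 468802.85 = 3094.10
Import duty = 468802.85 × 24% = 112512.68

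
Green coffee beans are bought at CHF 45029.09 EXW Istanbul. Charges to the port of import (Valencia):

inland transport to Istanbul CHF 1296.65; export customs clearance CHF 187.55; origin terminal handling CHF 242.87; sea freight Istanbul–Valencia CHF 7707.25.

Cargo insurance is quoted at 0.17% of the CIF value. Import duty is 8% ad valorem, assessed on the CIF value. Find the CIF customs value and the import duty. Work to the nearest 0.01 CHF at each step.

Let C be the CIF value. C = EXW price + pre-shipment costs + freight + 0.17% × C
C − 0.17% × C = 45029.09 + 1296.65 + 187.55 + 242.87 + 7707.25
0.9983 × C = 54463.41
C = 54463.41 / 0.9983 = 54556.16
Insurance premium = 0.17% × 54556.16 = 92.75
Import duty = 54556.16 × 8% = 4364.49

CIF value: CHF 54556.16; import duty: CHF 4364.49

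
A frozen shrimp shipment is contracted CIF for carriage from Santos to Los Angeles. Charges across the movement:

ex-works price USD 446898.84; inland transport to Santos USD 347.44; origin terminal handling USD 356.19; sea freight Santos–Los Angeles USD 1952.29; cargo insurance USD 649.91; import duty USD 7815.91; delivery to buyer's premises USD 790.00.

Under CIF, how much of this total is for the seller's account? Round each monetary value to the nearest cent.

Seller's account: USD 450204.67

CIF: the seller pays costs through ocean freight and marine insurance to the destination port.
Seller's account: goods 446898.84 + inland to port 347.44 + origin terminal 356.19 + freight 1952.29 + insurance 649.91 = 450204.67
Buyer's account: duty 7815.91 + delivery 790.00 = 8605.91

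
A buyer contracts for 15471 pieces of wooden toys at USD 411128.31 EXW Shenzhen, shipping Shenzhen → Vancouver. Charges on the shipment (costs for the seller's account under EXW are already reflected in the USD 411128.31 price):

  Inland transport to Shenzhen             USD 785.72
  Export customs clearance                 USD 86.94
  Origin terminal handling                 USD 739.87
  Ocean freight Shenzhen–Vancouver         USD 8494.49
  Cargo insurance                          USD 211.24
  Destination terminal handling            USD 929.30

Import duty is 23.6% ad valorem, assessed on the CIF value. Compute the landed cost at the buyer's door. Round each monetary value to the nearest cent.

EXW: the seller makes goods available at their premises; the buyer bears all onward costs.
CIF value = EXW price + inland to port + export clearance + origin terminal + freight + insurance = 411128.31 + 785.72 + 86.94 + 739.87 + 8494.49 + 211.24 = 421446.57
Import duty = 421446.57 × 23.6% = 99461.39
Buyer bears: inland to port 785.72 + export clearance 86.94 + origin terminal 739.87 + freight 8494.49 + insurance 211.24 + destination terminal 929.30 + duty 99461.39 = 110708.95
Landed cost = invoice 411128.31 + 110708.95 = 521837.26

Total landed cost: USD 521837.26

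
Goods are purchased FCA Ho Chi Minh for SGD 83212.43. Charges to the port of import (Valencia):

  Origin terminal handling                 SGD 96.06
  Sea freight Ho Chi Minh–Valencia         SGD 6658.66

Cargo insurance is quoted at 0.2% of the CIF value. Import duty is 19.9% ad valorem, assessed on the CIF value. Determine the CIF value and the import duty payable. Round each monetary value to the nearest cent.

CIF value: SGD 90147.44; import duty: SGD 17939.34

Let C be the CIF value. C = FCA price + pre-shipment costs + freight + 0.2% × C
C − 0.2% × C = 83212.43 + 96.06 + 6658.66
0.998 × C = 89967.15
C = 89967.15 / 0.998 = 90147.44
Insurance premium = 0.2% × 90147.44 = 180.29
Import duty = 90147.44 × 19.9% = 17939.34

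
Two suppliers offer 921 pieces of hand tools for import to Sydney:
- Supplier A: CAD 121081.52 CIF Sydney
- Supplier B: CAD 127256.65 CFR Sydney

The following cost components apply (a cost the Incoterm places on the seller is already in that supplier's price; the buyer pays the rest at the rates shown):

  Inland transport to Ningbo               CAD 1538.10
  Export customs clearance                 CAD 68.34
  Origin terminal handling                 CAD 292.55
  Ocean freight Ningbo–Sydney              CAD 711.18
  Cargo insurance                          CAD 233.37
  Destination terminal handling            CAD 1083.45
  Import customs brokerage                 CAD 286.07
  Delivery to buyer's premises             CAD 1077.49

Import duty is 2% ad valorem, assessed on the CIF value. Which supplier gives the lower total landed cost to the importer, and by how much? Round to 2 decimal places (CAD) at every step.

Supplier A (CIF):
The CIF price already equals the CIF value: 121081.52
Import duty = 121081.52 × 2% = 2421.63
Buyer bears (A): 1083.45 + 286.07 + 1077.49 = 2447.01
Landed cost (A) = invoice 121081.52 + 2447.01 + duty 2421.63 = 125950.16
Supplier B (CFR):
CIF value = CFR price + insurance = 127256.65 + 233.37 = 127490.02
Import duty = 127490.02 × 2% = 2549.80
Buyer bears (B): 233.37 + 1083.45 + 286.07 + 1077.49 = 2680.38
Landed cost (B) = invoice 127256.65 + 2680.38 + duty 2549.80 = 132486.83
Difference = |125950.16 − 132486.83| = 6536.67

Supplier A is cheaper by CAD 6536.67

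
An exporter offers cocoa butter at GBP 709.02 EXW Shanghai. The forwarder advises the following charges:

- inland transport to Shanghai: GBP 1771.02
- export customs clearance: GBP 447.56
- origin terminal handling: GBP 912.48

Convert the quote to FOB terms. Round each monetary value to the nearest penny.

FOB price: GBP 3840.08

From EXW to FOB, the seller additionally bears: inland to port, export clearance, origin terminal.
FOB price = 709.02 + 1771.02 + 447.56 + 912.48 = 3840.08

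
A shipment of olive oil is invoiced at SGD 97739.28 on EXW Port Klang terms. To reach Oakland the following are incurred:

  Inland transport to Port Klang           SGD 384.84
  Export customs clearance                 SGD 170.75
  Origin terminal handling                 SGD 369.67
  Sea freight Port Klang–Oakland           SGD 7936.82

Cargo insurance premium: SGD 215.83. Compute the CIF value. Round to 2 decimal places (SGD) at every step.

CIF value: SGD 106817.19

CIF = EXW price + pre-shipment costs + freight + insurance
CIF = 97739.28 + 384.84 + 170.75 + 369.67 + 7936.82 + 215.83 = 106817.19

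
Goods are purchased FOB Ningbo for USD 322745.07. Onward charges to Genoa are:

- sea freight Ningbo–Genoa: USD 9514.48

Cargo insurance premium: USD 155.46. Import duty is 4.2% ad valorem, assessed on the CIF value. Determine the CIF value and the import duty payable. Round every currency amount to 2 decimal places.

CIF = FOB price + freight + insurance
CIF = 322745.07 + 9514.48 + 155.46 = 332415.01
Import duty = 332415.01 × 4.2% = 13961.43

CIF value: USD 332415.01; import duty: USD 13961.43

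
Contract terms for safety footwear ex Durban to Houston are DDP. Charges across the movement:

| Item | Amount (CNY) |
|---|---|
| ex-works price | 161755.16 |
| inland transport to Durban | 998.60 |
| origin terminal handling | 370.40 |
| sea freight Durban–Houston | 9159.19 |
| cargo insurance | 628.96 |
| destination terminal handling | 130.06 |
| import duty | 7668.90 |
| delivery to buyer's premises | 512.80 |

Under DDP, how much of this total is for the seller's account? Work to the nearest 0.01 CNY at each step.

Seller's account: CNY 181224.07

DDP: the seller bears all costs including import duty.
Seller's account: goods 161755.16 + inland to port 998.60 + origin terminal 370.40 + freight 9159.19 + insurance 628.96 + destination terminal 130.06 + duty 7668.90 + delivery 512.80 = 181224.07
Buyer's account: 0.00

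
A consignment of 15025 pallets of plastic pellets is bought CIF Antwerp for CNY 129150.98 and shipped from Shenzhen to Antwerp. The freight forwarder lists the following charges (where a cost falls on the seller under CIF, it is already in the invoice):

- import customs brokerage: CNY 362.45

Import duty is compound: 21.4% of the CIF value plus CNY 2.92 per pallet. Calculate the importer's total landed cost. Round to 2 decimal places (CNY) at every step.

Total landed cost: CNY 201024.74

CIF: the seller pays costs through ocean freight and marine insurance to the destination port.
The CIF price already equals the CIF value: 129150.98
Ad valorem component: 129150.98 × 21.4% = 27638.31
Specific component: 15025 × 2.92 = 43873.00
Import duty = 27638.31 + 43873.00 = 71511.31
Buyer bears: brokerage 362.45 + duty 71511.31 = 71873.76
Landed cost = invoice 129150.98 + 71873.76 = 201024.74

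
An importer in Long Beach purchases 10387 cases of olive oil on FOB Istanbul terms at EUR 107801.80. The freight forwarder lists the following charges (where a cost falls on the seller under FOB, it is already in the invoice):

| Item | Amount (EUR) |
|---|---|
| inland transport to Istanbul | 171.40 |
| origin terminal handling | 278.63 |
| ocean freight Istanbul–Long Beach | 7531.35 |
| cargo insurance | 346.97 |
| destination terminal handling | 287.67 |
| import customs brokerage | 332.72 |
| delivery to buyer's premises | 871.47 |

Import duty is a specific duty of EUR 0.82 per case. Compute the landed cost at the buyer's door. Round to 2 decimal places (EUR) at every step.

Total landed cost: EUR 125689.32

FOB: the seller bears costs until goods are on board at the origin port; the buyer bears freight, insurance and all costs thereafter.
Already in the invoice (seller's account under FOB): inland to port, origin terminal — exclude.
CIF value = FOB price + freight + insurance = 107801.80 + 7531.35 + 346.97 = 115680.12
Import duty = 10387 × 0.82 = 8517.34
Buyer bears: freight 7531.35 + insurance 346.97 + destination terminal 287.67 + brokerage 332.72 + delivery 871.47 + duty 8517.34 = 17887.52
Landed cost = invoice 107801.80 + 17887.52 = 125689.32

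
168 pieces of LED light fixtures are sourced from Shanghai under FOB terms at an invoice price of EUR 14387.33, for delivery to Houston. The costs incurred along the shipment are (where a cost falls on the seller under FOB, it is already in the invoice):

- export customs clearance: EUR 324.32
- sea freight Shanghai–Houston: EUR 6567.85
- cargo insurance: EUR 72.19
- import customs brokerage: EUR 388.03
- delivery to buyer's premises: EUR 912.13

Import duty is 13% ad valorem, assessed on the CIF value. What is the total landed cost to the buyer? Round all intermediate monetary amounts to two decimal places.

FOB: the seller bears costs until goods are on board at the origin port; the buyer bears freight, insurance and all costs thereafter.
Already in the invoice (seller's account under FOB): export clearance — exclude.
CIF value = FOB price + freight + insurance = 14387.33 + 6567.85 + 72.19 = 21027.37
Import duty = 21027.37 × 13% = 2733.56
Buyer bears: freight 6567.85 + insurance 72.19 + brokerage 388.03 + delivery 912.13 + duty 2733.56 = 10673.76
Landed cost = invoice 14387.33 + 10673.76 = 25061.09

Total landed cost: EUR 25061.09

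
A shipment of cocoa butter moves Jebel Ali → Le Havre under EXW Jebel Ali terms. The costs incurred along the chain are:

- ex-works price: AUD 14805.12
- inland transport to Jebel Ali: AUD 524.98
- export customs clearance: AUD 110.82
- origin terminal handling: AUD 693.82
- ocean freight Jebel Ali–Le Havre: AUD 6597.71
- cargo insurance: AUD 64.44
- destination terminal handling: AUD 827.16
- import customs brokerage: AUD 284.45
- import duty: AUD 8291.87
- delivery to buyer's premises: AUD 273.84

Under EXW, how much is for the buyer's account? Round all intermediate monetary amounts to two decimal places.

EXW: the seller makes goods available at their premises; the buyer bears all onward costs.
Seller's account: goods 14805.12 = 14805.12
Buyer's account: inland to port 524.98 + export clearance 110.82 + origin terminal 693.82 + freight 6597.71 + insurance 64.44 + destination terminal 827.16 + brokerage 284.45 + duty 8291.87 + delivery 273.84 = 17669.09

Buyer's account: AUD 17669.09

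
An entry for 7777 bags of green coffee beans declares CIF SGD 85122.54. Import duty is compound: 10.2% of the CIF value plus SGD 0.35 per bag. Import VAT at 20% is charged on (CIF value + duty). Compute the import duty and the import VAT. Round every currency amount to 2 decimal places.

Import duty: SGD 11404.45; import VAT: SGD 19305.40

Ad valorem component: 85122.54 × 10.2% = 8682.50
Specific component: 7777 × 0.35 = 2721.95
Import duty = 8682.50 + 2721.95 = 11404.45
VAT base = CIF + duty = 85122.54 + 11404.45 = 96526.99
Import VAT = 96526.99 × 20% = 19305.40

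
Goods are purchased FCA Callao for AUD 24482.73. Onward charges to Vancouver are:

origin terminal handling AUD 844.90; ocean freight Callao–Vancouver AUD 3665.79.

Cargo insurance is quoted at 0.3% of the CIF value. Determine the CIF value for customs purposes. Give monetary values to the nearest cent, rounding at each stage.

CIF value: AUD 29080.66

Let C be the CIF value. C = FCA price + pre-shipment costs + freight + 0.3% × C
C − 0.3% × C = 24482.73 + 844.90 + 3665.79
0.997 × C = 28993.42
C = 28993.42 / 0.997 = 29080.66
Insurance premium = 0.3% × 29080.66 = 87.24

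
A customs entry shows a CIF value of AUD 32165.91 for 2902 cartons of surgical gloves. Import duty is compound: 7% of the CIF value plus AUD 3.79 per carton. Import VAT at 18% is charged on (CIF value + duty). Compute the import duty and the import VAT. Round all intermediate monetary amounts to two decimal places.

Ad valorem component: 32165.91 × 7% = 2251.61
Specific component: 2902 × 3.79 = 10998.58
Import duty = 2251.61 + 10998.58 = 13250.19
VAT base = CIF + duty = 32165.91 + 13250.19 = 45416.10
Import VAT = 45416.10 × 18% = 8174.90

Import duty: AUD 13250.19; import VAT: AUD 8174.90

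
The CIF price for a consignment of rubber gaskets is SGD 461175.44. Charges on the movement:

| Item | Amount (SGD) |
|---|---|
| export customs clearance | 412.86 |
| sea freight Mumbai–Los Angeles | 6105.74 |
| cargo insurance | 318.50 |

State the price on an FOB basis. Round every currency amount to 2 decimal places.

FOB price: SGD 454751.20

Not relevant to the conversion: export clearance — on the seller under both CIF and FOB; already in the CIF price and stays in the FOB price.
From CIF to FOB, the seller no longer bears: freight, insurance.
FOB price = 461175.44 − 6105.74 − 318.50 = 454751.20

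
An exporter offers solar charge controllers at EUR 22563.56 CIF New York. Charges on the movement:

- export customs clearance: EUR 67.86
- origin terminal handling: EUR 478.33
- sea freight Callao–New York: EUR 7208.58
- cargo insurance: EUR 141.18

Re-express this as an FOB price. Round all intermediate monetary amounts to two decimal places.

FOB price: EUR 15213.80

Not relevant to the conversion: export clearance, origin terminal — on the seller under both CIF and FOB; already in the CIF price and stays in the FOB price.
From CIF to FOB, the seller no longer bears: freight, insurance.
FOB price = 22563.56 − 7208.58 − 141.18 = 15213.80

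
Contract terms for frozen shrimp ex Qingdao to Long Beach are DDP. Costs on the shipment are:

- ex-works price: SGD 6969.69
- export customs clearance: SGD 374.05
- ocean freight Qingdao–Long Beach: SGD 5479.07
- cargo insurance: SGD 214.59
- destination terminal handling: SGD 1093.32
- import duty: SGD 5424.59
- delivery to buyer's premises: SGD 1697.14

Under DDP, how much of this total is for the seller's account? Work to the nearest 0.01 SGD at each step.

Seller's account: SGD 21252.45

DDP: the seller bears all costs including import duty.
Seller's account: goods 6969.69 + export clearance 374.05 + freight 5479.07 + insurance 214.59 + destination terminal 1093.32 + duty 5424.59 + delivery 1697.14 = 21252.45
Buyer's account: 0.00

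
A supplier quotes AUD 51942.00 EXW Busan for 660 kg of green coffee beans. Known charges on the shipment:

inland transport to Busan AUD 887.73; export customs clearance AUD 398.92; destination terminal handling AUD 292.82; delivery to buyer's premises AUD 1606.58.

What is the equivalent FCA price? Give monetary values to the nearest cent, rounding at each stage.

FCA price: AUD 53228.65

Not relevant to the conversion: delivery, destination terminal — on the buyer under both terms; not part of either seller's price.
From EXW to FCA, the seller additionally bears: inland to port, export clearance.
FCA price = 51942.00 + 887.73 + 398.92 = 53228.65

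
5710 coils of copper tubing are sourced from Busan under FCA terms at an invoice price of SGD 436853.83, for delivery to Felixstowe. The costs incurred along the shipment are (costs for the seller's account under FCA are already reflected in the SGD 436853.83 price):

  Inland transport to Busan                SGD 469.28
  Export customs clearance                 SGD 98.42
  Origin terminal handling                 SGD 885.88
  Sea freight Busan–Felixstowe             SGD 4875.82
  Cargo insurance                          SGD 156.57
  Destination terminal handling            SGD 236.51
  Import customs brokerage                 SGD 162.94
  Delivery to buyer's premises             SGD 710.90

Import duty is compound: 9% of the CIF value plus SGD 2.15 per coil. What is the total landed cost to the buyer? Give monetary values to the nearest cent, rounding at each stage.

Total landed cost: SGD 496008.44

FCA: the seller delivers export-cleared goods to the carrier; the buyer bears costs from that point.
Already in the invoice (seller's account under FCA): inland to port, export clearance — exclude.
CIF value = FCA price + origin terminal + freight + insurance = 436853.83 + 885.88 + 4875.82 + 156.57 = 442772.10
Ad valorem component: 442772.10 × 9% = 39849.49
Specific component: 5710 × 2.15 = 12276.50
Import duty = 39849.49 + 12276.50 = 52125.99
Buyer bears: origin terminal 885.88 + freight 4875.82 + insurance 156.57 + destination terminal 236.51 + brokerage 162.94 + delivery 710.90 + duty 52125.99 = 59154.61
Landed cost = invoice 436853.83 + 59154.61 = 496008.44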